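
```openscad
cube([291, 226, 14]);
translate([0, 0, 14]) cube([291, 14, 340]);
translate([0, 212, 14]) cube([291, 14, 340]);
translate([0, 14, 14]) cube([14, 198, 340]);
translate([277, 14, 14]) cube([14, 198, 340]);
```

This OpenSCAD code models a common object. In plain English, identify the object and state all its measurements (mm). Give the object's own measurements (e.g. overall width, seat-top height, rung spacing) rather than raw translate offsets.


An open-topped rectangular box: outside dimensions 291×226×354 mm, with a uniform wall and base thickness of 14 mm. The base is a full 291×226 slab on the floor; four walls sit on top of the base. The front and back walls (the −y and +y sides) span the full width; the two side walls fit between them.


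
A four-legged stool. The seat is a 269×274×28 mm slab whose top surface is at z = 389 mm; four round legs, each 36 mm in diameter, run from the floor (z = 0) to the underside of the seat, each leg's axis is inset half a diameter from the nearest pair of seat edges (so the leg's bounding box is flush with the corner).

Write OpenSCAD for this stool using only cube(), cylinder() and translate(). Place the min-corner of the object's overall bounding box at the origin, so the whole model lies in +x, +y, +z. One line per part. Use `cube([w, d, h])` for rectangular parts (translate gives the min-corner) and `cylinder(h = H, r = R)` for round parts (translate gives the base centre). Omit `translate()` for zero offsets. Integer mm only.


// leg_h = 389 - 28 = 361
translate([0, 0, 361]) cube([269, 274, 28]);
translate([18, 18, 0]) cylinder(h = 361, r = 18);
translate([251, 18, 0]) cylinder(h = 361, r = 18);
translate([18, 256, 0]) cylinder(h = 361, r = 18);
translate([251, 256, 0]) cylinder(h = 361, r = 18);


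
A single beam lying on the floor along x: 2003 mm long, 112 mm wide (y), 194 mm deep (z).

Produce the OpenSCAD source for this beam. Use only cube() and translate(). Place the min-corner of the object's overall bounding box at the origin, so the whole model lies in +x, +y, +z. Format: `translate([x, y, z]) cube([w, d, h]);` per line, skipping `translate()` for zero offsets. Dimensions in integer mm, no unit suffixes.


cube([2003, 112, 194]);


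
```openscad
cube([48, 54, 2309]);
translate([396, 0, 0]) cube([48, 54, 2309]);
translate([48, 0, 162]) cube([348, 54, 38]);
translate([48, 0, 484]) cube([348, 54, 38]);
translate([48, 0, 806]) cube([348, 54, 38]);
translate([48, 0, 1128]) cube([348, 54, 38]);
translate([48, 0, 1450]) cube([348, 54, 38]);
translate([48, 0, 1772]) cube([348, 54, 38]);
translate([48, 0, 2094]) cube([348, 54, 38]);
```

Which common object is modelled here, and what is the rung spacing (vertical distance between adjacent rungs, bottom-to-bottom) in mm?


A ladder. The rung spacing is 322 mm.

Two tall 48×54 posts with 7 short bars between them — a ladder. Adjacent rungs sit at z = 162 and z = 484, so the spacing is 484 − 162 = 322 mm.


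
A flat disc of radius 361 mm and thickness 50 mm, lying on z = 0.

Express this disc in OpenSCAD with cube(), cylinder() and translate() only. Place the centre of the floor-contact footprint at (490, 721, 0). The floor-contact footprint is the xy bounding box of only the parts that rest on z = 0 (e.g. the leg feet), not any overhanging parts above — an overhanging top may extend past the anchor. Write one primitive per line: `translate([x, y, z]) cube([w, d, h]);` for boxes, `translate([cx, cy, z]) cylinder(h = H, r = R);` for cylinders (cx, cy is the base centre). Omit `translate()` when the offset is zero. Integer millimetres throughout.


translate([490, 721, 0]) cylinder(h = 50, r = 361);


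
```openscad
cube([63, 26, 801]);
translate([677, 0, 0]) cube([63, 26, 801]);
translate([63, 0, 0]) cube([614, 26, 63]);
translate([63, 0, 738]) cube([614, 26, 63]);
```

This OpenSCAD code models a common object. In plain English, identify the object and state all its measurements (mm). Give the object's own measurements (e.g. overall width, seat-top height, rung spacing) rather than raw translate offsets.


A rectangular picture frame lying in the x–z plane (depth along y). The opening is 614 mm wide (x) by 675 mm tall (z), surrounded by a border 63 mm wide on all four sides. The frame is 26 mm deep and is made of two full-height vertical stiles with two horizontal rails fitted between them.


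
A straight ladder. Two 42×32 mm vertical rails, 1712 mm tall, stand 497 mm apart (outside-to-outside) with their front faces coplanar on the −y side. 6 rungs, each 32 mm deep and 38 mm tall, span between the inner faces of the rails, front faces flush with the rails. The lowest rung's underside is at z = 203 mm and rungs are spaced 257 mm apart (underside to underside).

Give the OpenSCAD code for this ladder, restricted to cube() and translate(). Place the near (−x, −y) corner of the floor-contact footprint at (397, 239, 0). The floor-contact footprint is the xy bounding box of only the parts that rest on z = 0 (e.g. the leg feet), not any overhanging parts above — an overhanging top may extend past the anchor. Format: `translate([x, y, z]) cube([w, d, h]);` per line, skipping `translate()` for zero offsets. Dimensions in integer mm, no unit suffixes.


translate([397, 239, 0]) cube([42, 32, 1712]);
translate([852, 239, 0]) cube([42, 32, 1712]);
translate([439, 239, 203]) cube([413, 32, 38]);
translate([439, 239, 460]) cube([413, 32, 38]);
translate([439, 239, 717]) cube([413, 32, 38]);
translate([439, 239, 974]) cube([413, 32, 38]);
translate([439, 239, 1231]) cube([413, 32, 38]);
translate([439, 239, 1488]) cube([413, 32, 38]);


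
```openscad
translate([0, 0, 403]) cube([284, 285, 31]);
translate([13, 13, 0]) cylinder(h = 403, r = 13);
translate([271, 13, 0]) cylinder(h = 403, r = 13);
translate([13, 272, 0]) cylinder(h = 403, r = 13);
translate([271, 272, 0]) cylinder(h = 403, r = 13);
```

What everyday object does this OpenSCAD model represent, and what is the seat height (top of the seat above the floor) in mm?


A stool. The seat height is 434 mm.

A 284×285×31 slab at z = 403 on four corner cylinders — a stool. The seat top is 403 + 31 = 434 mm.


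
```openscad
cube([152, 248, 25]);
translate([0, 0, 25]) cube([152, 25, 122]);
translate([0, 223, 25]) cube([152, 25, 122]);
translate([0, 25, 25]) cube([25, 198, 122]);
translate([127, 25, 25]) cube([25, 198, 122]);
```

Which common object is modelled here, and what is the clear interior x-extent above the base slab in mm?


An open box. The internal width is 102 mm.

A 152×248 base slab with four walls standing on it — an open box. The base is 152 mm wide and the walls are 25 mm thick, so the internal width is 152 − 2 × 25 = 102 mm.


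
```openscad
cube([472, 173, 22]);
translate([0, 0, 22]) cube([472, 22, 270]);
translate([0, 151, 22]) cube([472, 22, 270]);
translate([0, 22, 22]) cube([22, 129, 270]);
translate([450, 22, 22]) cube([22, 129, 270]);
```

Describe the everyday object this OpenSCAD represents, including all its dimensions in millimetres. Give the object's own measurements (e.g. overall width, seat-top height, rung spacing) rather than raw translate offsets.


An open-topped rectangular box: outside dimensions 472×173×292 mm, with a uniform wall and base thickness of 22 mm. The base is a full 472×173 slab on the floor; four walls sit on top of the base. The front and back walls (the −y and +y sides) span the full width; the two side walls fit between them.


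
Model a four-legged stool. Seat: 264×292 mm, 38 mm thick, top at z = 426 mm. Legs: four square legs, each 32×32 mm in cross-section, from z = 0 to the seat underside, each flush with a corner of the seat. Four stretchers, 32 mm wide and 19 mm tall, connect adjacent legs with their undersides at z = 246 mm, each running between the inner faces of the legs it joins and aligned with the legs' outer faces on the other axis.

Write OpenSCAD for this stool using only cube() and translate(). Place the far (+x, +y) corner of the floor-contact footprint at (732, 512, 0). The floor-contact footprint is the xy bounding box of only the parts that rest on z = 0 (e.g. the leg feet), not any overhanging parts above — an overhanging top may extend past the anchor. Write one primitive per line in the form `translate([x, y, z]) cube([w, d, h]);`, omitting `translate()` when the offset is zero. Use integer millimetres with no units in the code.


translate([468, 220, 388]) cube([264, 292, 38]);
translate([468, 220, 0]) cube([32, 32, 388]);
translate([700, 220, 0]) cube([32, 32, 388]);
translate([468, 480, 0]) cube([32, 32, 388]);
translate([700, 480, 0]) cube([32, 32, 388]);
translate([500, 220, 246]) cube([200, 32, 19]);
translate([500, 480, 246]) cube([200, 32, 19]);
translate([468, 252, 246]) cube([32, 228, 19]);
translate([700, 252, 246]) cube([32, 228, 19]);


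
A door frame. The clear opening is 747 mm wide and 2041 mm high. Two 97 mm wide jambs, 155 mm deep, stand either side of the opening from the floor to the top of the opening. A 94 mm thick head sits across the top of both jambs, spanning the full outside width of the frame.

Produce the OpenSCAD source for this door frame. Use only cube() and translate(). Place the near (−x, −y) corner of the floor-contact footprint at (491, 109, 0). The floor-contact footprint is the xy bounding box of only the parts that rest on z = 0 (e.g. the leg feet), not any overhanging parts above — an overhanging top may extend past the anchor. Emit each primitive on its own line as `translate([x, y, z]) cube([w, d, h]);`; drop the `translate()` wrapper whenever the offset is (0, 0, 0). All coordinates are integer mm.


translate([491, 109, 0]) cube([97, 155, 2041]);
translate([1335, 109, 0]) cube([97, 155, 2041]);
translate([491, 109, 2041]) cube([941, 155, 94]);


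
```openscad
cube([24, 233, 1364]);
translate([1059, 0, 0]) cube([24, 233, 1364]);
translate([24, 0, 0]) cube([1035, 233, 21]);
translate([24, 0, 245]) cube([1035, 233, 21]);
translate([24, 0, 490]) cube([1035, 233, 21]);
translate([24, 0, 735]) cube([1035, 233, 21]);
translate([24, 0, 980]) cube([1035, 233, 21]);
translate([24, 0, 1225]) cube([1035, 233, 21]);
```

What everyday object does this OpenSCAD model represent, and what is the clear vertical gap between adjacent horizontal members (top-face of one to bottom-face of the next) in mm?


A bookshelf. The clear shelf gap is 224 mm.

Two tall side panels with 6 horizontal boards between them — a bookshelf. The first two shelf undersides are at z = 0 and z = 245; with shelf thickness 21, the clear gap is 245 − 0 − 21 = 224 mm.


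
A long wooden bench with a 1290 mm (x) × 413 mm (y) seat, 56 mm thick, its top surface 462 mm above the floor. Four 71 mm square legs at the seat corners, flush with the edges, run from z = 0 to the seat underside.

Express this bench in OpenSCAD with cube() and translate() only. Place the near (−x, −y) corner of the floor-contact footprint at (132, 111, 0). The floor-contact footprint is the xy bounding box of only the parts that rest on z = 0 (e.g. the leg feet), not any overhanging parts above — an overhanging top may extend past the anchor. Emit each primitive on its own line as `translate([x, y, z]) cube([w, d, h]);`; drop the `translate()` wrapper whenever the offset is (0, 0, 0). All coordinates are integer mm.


// leg_h = 462 − 56 = 406
translate([132, 111, 406]) cube([1290, 413, 56]);
translate([132, 111, 0]) cube([71, 71, 406]);
translate([132, 453, 0]) cube([71, 71, 406]);
translate([1351, 111, 0]) cube([71, 71, 406]);
translate([1351, 453, 0]) cube([71, 71, 406]);


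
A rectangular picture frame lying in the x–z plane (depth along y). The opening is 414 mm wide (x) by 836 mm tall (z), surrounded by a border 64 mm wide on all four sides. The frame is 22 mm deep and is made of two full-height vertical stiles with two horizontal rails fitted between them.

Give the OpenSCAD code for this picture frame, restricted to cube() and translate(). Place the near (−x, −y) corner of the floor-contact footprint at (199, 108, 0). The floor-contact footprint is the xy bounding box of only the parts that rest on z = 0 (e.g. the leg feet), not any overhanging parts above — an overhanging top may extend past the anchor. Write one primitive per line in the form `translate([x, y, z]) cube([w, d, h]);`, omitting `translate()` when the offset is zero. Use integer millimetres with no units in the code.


translate([199, 108, 0]) cube([64, 22, 964]);
translate([677, 108, 0]) cube([64, 22, 964]);
translate([263, 108, 0]) cube([414, 22, 64]);
translate([263, 108, 900]) cube([414, 22, 64]);


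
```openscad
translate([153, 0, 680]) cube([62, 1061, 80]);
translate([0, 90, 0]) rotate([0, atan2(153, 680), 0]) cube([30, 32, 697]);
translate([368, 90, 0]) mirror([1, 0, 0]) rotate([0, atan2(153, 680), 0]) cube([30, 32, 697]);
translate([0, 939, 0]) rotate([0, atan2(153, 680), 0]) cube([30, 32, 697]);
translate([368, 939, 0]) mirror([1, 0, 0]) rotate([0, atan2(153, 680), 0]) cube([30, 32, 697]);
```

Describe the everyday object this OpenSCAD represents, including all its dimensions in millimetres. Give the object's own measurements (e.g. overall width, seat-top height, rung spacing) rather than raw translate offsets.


A sawhorse. A 62×1061×80 mm beam (x, y, z) sits on two A-frame leg pairs. Each pair is two raked legs of 30×32 mm section (32 mm along y) splaying symmetrically in x. Each leg rises 680 mm vertically over 153 mm of horizontal reach and is 697 mm long along its own axis. Every leg's outer bottom edge rests on the floor and its outer top edge meets a bottom edge of the beam — the left legs (tilting toward +x) meet the beam's −x bottom edge, the right legs (their mirror images, tilting toward −x) meet its +x bottom edge — so the leg tops tuck under the beam, the beam's underside is 680 mm above the floor, and the feet are 368 mm apart outside-to-outside with the beam centred between them. The two leg pairs are set in 90 mm from either end of the beam.


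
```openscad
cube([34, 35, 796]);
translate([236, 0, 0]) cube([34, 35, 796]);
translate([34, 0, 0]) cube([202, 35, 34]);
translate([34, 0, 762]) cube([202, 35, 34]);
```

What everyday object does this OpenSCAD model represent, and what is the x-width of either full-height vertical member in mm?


A picture frame. The border width is 34 mm.

Four thin pieces enclosing a rectangular opening — a picture frame. The two full-height stiles are 796 mm tall; the top rail sits at z = 762 and is 34 mm tall, so the border above the opening is 796 − 762 = 34 mm, matching the stile x-width.


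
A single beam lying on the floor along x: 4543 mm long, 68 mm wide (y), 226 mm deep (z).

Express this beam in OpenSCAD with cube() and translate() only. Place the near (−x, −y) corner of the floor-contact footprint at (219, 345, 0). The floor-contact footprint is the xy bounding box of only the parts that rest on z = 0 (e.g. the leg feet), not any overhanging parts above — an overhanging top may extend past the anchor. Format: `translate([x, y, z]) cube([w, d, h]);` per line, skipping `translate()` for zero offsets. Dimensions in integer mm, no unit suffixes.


translate([219, 345, 0]) cube([4543, 68, 226]);


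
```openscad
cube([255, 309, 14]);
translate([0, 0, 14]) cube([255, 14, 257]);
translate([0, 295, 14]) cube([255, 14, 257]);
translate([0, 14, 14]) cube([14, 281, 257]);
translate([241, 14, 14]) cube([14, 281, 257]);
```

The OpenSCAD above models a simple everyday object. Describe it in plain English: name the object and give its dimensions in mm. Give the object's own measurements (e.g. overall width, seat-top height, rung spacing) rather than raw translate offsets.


An open-topped rectangular box: outside dimensions 255×309×271 mm, with a uniform wall and base thickness of 14 mm. The base is a full 255×309 slab on the floor; four walls sit on top of the base. The front and back walls (the −y and +y sides) span the full width; the two side walls fit between them.


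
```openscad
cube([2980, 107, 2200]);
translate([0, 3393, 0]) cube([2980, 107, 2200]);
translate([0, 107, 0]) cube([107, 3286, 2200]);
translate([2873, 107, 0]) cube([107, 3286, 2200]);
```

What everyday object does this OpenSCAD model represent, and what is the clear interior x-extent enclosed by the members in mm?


A house (or room) frame. The interior width is 2766 mm.

Four 2200 mm walls enclosing a rectangle with no floor or roof — a room or house frame. Outside width is 2980 mm and wall thickness is 107 mm, so the interior width is 2980 − 2 × 107 = 2766 mm.


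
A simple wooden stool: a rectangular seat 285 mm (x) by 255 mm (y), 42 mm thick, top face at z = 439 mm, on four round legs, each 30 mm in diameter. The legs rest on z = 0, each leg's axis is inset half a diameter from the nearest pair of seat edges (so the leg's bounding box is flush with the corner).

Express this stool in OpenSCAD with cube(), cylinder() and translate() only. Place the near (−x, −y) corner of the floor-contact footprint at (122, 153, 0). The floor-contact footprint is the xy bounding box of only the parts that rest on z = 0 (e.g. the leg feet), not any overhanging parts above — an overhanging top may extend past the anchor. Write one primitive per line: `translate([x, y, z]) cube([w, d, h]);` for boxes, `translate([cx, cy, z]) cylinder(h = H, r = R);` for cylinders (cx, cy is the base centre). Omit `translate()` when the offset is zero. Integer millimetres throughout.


translate([122, 153, 397]) cube([285, 255, 42]);
translate([137, 168, 0]) cylinder(h = 397, r = 15);
translate([392, 168, 0]) cylinder(h = 397, r = 15);
translate([137, 393, 0]) cylinder(h = 397, r = 15);
translate([392, 393, 0]) cylinder(h = 397, r = 15);


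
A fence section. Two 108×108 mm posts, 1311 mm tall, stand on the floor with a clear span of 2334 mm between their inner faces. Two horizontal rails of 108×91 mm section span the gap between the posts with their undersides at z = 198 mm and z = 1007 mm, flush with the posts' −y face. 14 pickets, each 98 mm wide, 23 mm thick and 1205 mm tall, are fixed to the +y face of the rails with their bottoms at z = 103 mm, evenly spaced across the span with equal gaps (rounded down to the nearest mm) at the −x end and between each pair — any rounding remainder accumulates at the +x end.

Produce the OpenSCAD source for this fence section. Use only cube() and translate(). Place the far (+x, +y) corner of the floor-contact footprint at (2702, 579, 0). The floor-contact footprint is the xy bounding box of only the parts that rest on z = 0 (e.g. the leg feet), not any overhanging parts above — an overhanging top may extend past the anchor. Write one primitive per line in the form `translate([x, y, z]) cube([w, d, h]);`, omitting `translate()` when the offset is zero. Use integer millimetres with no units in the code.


translate([152, 471, 0]) cube([108, 108, 1311]);
translate([2594, 471, 0]) cube([108, 108, 1311]);
translate([260, 471, 198]) cube([2334, 108, 91]);
translate([260, 471, 1007]) cube([2334, 108, 91]);
translate([324, 579, 103]) cube([98, 23, 1205]);
translate([486, 579, 103]) cube([98, 23, 1205]);
translate([648, 579, 103]) cube([98, 23, 1205]);
translate([810, 579, 103]) cube([98, 23, 1205]);
translate([972, 579, 103]) cube([98, 23, 1205]);
translate([1134, 579, 103]) cube([98, 23, 1205]);
translate([1296, 579, 103]) cube([98, 23, 1205]);
translate([1458, 579, 103]) cube([98, 23, 1205]);
translate([1620, 579, 103]) cube([98, 23, 1205]);
translate([1782, 579, 103]) cube([98, 23, 1205]);
translate([1944, 579, 103]) cube([98, 23, 1205]);
translate([2106, 579, 103]) cube([98, 23, 1205]);
translate([2268, 579, 103]) cube([98, 23, 1205]);
translate([2430, 579, 103]) cube([98, 23, 1205]);


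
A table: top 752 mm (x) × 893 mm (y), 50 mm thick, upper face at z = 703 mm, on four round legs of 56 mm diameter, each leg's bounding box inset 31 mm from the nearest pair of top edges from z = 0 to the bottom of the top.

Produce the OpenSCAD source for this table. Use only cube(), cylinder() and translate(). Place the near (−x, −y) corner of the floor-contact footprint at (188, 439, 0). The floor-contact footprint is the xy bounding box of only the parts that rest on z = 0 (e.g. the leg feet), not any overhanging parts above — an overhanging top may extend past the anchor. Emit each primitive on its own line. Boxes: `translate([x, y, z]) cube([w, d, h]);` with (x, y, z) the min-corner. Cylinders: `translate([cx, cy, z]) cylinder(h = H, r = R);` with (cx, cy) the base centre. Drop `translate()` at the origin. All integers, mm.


translate([157, 408, 653]) cube([752, 893, 50]);
translate([216, 467, 0]) cylinder(h = 653, r = 28);
translate([850, 467, 0]) cylinder(h = 653, r = 28);
translate([216, 1242, 0]) cylinder(h = 653, r = 28);
translate([850, 1242, 0]) cylinder(h = 653, r = 28);


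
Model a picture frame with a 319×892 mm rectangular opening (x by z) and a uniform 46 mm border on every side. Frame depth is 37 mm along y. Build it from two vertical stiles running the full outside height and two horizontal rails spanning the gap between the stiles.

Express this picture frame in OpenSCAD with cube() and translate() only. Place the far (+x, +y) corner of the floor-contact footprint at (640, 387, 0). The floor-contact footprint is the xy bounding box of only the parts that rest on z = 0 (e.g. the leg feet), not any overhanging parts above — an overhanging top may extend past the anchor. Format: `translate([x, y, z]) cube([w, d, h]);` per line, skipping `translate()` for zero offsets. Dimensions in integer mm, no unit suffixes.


translate([229, 350, 0]) cube([46, 37, 984]);
translate([594, 350, 0]) cube([46, 37, 984]);
translate([275, 350, 0]) cube([319, 37, 46]);
translate([275, 350, 938]) cube([319, 37, 46]);


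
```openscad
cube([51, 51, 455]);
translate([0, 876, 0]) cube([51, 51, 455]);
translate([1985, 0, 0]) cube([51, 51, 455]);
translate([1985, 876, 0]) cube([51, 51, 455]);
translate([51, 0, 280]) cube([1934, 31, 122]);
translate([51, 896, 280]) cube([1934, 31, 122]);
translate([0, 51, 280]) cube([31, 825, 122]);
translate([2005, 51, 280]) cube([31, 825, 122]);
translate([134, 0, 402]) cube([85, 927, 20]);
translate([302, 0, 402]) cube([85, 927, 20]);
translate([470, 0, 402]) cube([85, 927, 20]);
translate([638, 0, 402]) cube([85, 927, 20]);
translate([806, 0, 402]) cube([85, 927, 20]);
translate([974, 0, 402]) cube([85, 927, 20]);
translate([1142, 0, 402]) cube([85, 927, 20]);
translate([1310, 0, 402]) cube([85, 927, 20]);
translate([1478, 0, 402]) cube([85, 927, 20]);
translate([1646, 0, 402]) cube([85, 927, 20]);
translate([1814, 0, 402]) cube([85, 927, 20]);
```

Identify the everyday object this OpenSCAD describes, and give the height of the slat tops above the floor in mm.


A bed frame. The slat-top height is 422 mm.

Four posts, four rails, and a row of slats — a bed frame. Slats sit on the rails at z = 280 + 122 = 402; with slat thickness 20, the top is 422 mm.


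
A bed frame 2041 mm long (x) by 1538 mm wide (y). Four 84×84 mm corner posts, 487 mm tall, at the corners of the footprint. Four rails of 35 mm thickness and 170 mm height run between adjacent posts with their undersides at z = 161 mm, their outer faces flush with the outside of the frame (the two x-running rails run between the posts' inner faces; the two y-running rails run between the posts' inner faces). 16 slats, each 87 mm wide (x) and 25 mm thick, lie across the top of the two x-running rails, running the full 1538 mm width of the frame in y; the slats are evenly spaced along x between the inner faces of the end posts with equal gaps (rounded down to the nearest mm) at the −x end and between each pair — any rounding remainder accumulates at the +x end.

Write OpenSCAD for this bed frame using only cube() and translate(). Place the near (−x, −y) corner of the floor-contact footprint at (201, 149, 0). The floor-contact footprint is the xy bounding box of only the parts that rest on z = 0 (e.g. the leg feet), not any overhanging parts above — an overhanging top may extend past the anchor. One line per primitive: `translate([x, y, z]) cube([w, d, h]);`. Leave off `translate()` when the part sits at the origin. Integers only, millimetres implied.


translate([201, 149, 0]) cube([84, 84, 487]);
translate([201, 1603, 0]) cube([84, 84, 487]);
translate([2158, 149, 0]) cube([84, 84, 487]);
translate([2158, 1603, 0]) cube([84, 84, 487]);
translate([285, 149, 161]) cube([1873, 35, 170]);
translate([285, 1652, 161]) cube([1873, 35, 170]);
translate([201, 233, 161]) cube([35, 1370, 170]);
translate([2207, 233, 161]) cube([35, 1370, 170]);
translate([313, 149, 331]) cube([87, 1538, 25]);
translate([428, 149, 331]) cube([87, 1538, 25]);
translate([543, 149, 331]) cube([87, 1538, 25]);
translate([658, 149, 331]) cube([87, 1538, 25]);
translate([773, 149, 331]) cube([87, 1538, 25]);
translate([888, 149, 331]) cube([87, 1538, 25]);
translate([1003, 149, 331]) cube([87, 1538, 25]);
translate([1118, 149, 331]) cube([87, 1538, 25]);
translate([1233, 149, 331]) cube([87, 1538, 25]);
translate([1348, 149, 331]) cube([87, 1538, 25]);
translate([1463, 149, 331]) cube([87, 1538, 25]);
translate([1578, 149, 331]) cube([87, 1538, 25]);
translate([1693, 149, 331]) cube([87, 1538, 25]);
translate([1808, 149, 331]) cube([87, 1538, 25]);
translate([1923, 149, 331]) cube([87, 1538, 25]);
translate([2038, 149, 331]) cube([87, 1538, 25]);


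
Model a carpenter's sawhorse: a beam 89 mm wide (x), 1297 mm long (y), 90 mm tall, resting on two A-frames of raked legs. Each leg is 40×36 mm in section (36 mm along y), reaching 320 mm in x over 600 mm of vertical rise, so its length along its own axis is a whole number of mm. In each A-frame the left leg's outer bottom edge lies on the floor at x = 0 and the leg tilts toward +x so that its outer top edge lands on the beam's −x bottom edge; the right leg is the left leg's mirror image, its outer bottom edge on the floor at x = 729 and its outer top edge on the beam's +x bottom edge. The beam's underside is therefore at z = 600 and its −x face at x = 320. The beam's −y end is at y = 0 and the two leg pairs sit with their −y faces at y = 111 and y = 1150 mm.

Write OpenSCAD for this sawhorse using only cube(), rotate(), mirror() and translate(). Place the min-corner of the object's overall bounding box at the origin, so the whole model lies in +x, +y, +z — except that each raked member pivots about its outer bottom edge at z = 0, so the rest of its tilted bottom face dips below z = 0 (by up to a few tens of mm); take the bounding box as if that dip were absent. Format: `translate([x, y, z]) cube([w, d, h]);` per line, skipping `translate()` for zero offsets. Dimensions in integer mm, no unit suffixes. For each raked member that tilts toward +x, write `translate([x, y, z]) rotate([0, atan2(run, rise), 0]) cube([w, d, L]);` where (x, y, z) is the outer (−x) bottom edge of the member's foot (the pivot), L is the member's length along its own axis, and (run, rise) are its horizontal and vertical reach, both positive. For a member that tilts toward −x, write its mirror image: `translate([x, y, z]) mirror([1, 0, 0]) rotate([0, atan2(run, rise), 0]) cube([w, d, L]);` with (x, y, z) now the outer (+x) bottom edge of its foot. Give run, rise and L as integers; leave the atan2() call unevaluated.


// leg length = √(320² + 600²) = 680
// right-leg outer foot x = 2·320 + 89 = 729
// beam min-corner = (320, 0, 600)
translate([320, 0, 600]) cube([89, 1297, 90]);
translate([0, 111, 0]) rotate([0, atan2(320, 600), 0]) cube([40, 36, 680]);
translate([729, 111, 0]) mirror([1, 0, 0]) rotate([0, atan2(320, 600), 0]) cube([40, 36, 680]);
translate([0, 1150, 0]) rotate([0, atan2(320, 600), 0]) cube([40, 36, 680]);
translate([729, 1150, 0]) mirror([1, 0, 0]) rotate([0, atan2(320, 600), 0]) cube([40, 36, 680]);


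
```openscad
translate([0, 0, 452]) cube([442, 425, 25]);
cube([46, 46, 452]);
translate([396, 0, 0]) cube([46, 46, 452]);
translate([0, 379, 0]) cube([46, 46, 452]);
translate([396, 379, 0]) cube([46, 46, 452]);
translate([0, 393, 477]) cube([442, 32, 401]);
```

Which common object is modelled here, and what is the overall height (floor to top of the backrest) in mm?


A chair. The overall height is 878 mm.

A slab on four corner posts with a tall panel at the back — a chair. The seat slab sits at z = 452 with thickness 25, and the 401 mm backrest starts at the seat top, so the overall height is 452 + 25 + 401 = 878 mm.


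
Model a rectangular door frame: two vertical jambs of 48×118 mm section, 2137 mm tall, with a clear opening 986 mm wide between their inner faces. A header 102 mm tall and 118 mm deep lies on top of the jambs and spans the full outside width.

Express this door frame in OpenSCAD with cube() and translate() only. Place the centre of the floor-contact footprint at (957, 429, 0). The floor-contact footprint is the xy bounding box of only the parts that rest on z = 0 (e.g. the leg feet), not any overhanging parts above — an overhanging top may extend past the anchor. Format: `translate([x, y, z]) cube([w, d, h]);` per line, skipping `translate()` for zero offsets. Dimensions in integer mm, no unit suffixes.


translate([416, 370, 0]) cube([48, 118, 2137]);
translate([1450, 370, 0]) cube([48, 118, 2137]);
translate([416, 370, 2137]) cube([1082, 118, 102]);


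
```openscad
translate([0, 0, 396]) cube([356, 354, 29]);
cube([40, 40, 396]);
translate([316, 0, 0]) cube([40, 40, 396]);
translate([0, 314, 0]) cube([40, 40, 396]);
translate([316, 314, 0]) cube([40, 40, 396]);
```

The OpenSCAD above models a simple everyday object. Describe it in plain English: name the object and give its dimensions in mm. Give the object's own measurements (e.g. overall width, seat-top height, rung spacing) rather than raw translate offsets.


A simple wooden stool: a rectangular seat 356 mm (x) by 354 mm (y), 29 mm thick, top face at z = 425 mm, on four square legs, each 40×40 mm in cross-section. The legs rest on z = 0, each flush with a corner of the seat.


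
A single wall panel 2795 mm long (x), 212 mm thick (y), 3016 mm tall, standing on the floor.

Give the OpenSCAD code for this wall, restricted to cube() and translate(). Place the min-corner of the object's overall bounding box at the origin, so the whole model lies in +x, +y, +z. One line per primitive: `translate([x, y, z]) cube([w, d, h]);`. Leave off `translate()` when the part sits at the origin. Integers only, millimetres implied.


cube([2795, 212, 3016]);


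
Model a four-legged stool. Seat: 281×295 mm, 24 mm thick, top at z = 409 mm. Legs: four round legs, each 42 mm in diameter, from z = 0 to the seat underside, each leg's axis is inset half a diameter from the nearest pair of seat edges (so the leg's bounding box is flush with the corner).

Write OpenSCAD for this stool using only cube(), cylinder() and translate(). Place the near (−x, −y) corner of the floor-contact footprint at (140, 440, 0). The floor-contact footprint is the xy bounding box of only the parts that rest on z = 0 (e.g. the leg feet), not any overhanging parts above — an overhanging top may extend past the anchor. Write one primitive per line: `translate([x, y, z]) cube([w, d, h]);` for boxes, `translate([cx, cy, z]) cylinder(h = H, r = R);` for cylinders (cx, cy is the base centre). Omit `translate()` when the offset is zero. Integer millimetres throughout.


// leg_h = 409 - 24 = 385
translate([140, 440, 385]) cube([281, 295, 24]);
translate([161, 461, 0]) cylinder(h = 385, r = 21);
translate([400, 461, 0]) cylinder(h = 385, r = 21);
translate([161, 714, 0]) cylinder(h = 385, r = 21);
translate([400, 714, 0]) cylinder(h = 385, r = 21);


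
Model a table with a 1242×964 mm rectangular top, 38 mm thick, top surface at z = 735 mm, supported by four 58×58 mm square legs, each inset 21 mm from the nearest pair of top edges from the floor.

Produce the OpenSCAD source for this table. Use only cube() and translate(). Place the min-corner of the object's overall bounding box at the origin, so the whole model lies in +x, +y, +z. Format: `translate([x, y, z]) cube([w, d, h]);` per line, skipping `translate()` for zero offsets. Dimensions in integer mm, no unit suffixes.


translate([0, 0, 697]) cube([1242, 964, 38]);
translate([21, 21, 0]) cube([58, 58, 697]);
translate([1163, 21, 0]) cube([58, 58, 697]);
translate([21, 885, 0]) cube([58, 58, 697]);
translate([1163, 885, 0]) cube([58, 58, 697]);


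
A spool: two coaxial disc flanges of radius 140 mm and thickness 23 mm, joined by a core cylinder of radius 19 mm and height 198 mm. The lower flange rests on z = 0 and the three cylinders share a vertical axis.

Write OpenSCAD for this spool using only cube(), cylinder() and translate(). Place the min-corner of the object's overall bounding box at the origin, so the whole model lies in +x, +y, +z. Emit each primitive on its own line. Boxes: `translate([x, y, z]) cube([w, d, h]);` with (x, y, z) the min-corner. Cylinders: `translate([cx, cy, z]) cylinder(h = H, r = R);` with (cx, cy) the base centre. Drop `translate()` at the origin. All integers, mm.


translate([140, 140, 0]) cylinder(h = 23, r = 140);
translate([140, 140, 23]) cylinder(h = 198, r = 19);
translate([140, 140, 221]) cylinder(h = 23, r = 140);


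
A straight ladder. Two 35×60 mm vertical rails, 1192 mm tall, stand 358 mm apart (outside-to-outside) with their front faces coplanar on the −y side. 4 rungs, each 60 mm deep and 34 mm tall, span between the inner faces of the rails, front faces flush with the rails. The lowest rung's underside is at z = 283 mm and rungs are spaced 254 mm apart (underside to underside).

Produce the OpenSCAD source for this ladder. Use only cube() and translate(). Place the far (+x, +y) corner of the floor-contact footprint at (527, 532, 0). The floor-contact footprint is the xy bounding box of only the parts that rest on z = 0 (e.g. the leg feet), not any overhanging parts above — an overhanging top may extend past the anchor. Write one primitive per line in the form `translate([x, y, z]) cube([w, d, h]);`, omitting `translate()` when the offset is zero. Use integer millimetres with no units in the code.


translate([169, 472, 0]) cube([35, 60, 1192]);
translate([492, 472, 0]) cube([35, 60, 1192]);
translate([204, 472, 283]) cube([288, 60, 34]);
translate([204, 472, 537]) cube([288, 60, 34]);
translate([204, 472, 791]) cube([288, 60, 34]);
translate([204, 472, 1045]) cube([288, 60, 34]);


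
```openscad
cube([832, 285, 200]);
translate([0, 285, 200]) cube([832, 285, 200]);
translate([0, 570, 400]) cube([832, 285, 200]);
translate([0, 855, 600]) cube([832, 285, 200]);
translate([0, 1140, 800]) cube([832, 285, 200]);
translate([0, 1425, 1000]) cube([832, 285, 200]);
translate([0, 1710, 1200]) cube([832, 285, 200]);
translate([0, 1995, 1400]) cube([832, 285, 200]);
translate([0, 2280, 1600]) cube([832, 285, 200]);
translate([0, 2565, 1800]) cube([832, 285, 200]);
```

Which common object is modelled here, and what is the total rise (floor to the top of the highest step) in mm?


A staircase. The total rise is 2000 mm.

10 identical blocks, each offset up and back from the previous — a staircase. Each step is 200 mm tall and there are 10 of them, so the total rise is 10 × 200 = 2000 mm.


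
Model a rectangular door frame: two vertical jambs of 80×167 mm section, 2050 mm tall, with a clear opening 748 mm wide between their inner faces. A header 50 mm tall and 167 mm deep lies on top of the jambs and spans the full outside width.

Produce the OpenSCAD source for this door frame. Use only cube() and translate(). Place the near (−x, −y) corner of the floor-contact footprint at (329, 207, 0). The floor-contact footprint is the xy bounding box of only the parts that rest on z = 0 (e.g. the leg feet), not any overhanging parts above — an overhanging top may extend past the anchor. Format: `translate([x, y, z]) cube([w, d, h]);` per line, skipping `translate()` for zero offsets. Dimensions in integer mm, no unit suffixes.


translate([329, 207, 0]) cube([80, 167, 2050]);
translate([1157, 207, 0]) cube([80, 167, 2050]);
translate([329, 207, 2050]) cube([908, 167, 50]);


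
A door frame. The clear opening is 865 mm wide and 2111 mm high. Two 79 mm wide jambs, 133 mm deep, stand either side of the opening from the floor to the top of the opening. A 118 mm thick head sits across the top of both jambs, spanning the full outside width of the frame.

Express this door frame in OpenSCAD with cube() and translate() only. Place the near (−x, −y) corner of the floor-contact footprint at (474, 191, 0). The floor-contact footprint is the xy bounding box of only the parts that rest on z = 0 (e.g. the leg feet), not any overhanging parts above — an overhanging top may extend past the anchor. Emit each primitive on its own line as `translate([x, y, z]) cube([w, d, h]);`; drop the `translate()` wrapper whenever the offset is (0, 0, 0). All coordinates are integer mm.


translate([474, 191, 0]) cube([79, 133, 2111]);
translate([1418, 191, 0]) cube([79, 133, 2111]);
translate([474, 191, 2111]) cube([1023, 133, 118]);


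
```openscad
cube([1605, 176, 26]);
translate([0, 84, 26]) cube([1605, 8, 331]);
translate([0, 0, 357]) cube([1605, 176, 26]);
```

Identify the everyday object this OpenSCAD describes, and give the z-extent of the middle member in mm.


An I-beam. The web height is 331 mm.

Two wide flanges with a thin centred web — an I-beam. Overall 383 mm minus two 26 mm flanges gives a web of 383 − 2·26 = 331 mm.


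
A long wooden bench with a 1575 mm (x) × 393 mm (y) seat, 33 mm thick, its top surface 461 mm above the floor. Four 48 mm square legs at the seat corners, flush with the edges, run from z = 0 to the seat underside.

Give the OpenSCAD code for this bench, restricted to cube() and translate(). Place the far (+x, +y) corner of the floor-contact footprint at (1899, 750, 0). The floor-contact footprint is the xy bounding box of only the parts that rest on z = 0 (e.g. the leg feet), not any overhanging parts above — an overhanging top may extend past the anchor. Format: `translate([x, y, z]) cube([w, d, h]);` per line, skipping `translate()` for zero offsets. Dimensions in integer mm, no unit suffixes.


// leg_h = 461 − 33 = 428
translate([324, 357, 428]) cube([1575, 393, 33]);
translate([324, 357, 0]) cube([48, 48, 428]);
translate([324, 702, 0]) cube([48, 48, 428]);
translate([1851, 357, 0]) cube([48, 48, 428]);
translate([1851, 702, 0]) cube([48, 48, 428]);


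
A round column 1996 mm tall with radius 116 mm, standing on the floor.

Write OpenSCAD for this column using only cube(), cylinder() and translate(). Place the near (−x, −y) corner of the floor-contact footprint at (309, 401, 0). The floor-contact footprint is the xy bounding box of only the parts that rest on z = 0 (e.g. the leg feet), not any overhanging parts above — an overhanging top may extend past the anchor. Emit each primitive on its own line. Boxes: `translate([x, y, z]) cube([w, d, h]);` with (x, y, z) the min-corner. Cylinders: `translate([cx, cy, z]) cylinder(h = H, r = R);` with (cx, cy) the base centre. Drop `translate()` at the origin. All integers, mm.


translate([425, 517, 0]) cylinder(h = 1996, r = 116);


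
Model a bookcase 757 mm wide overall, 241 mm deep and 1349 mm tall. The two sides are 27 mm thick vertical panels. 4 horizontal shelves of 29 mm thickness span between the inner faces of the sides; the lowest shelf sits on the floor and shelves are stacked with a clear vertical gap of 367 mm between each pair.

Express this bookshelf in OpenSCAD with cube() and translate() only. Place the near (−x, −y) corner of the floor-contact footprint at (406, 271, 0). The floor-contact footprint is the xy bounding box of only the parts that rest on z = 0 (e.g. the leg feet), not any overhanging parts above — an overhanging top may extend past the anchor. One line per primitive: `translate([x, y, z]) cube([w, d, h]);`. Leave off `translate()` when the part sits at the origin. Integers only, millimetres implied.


translate([406, 271, 0]) cube([27, 241, 1349]);
translate([1136, 271, 0]) cube([27, 241, 1349]);
translate([433, 271, 0]) cube([703, 241, 29]);
translate([433, 271, 396]) cube([703, 241, 29]);
translate([433, 271, 792]) cube([703, 241, 29]);
translate([433, 271, 1188]) cube([703, 241, 29]);
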